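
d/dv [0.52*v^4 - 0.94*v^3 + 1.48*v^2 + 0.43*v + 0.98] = 2.08*v^3 - 2.82*v^2 + 2.96*v + 0.43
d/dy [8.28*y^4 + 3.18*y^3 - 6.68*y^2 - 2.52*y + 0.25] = 33.12*y^3 + 9.54*y^2 - 13.36*y - 2.52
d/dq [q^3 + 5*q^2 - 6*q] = 3*q^2 + 10*q - 6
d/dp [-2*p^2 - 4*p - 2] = -4*p - 4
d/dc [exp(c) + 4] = exp(c)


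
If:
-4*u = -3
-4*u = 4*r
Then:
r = -3/4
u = 3/4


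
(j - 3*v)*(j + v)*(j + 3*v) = j^3 + j^2*v - 9*j*v^2 - 9*v^3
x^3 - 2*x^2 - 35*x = x*(x - 7)*(x + 5)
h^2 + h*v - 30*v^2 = (h - 5*v)*(h + 6*v)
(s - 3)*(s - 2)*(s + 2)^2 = s^4 - s^3 - 10*s^2 + 4*s + 24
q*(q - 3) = q^2 - 3*q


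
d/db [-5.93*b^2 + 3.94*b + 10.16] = 3.94 - 11.86*b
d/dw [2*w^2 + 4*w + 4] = 4*w + 4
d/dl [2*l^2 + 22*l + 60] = 4*l + 22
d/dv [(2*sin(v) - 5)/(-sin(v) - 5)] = -15*cos(v)/(sin(v) + 5)^2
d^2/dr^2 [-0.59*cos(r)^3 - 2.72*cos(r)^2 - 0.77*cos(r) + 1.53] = 5.31*cos(r)^3 + 10.88*cos(r)^2 - 2.77*cos(r) - 5.44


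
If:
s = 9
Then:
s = 9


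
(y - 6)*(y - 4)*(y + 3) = y^3 - 7*y^2 - 6*y + 72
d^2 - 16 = (d - 4)*(d + 4)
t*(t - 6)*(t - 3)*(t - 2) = t^4 - 11*t^3 + 36*t^2 - 36*t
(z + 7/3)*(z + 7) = z^2 + 28*z/3 + 49/3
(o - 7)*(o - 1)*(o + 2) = o^3 - 6*o^2 - 9*o + 14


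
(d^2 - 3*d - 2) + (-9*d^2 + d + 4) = -8*d^2 - 2*d + 2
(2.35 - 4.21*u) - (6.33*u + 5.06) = -10.54*u - 2.71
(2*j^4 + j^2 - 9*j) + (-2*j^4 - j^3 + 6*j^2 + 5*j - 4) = -j^3 + 7*j^2 - 4*j - 4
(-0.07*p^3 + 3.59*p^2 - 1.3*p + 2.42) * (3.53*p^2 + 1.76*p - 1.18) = -0.2471*p^5 + 12.5495*p^4 + 1.812*p^3 + 2.0184*p^2 + 5.7932*p - 2.8556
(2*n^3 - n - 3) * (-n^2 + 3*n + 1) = -2*n^5 + 6*n^4 + 3*n^3 - 10*n - 3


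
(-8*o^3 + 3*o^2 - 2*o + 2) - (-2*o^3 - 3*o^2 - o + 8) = -6*o^3 + 6*o^2 - o - 6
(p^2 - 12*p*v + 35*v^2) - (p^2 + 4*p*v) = -16*p*v + 35*v^2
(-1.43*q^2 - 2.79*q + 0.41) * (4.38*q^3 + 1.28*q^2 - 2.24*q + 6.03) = -6.2634*q^5 - 14.0506*q^4 + 1.4278*q^3 - 1.8485*q^2 - 17.7421*q + 2.4723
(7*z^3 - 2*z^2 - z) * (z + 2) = 7*z^4 + 12*z^3 - 5*z^2 - 2*z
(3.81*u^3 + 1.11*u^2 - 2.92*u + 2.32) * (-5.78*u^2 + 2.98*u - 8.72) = -22.0218*u^5 + 4.938*u^4 - 13.0378*u^3 - 31.7904*u^2 + 32.376*u - 20.2304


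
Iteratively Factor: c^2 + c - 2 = (c + 2)*(c - 1)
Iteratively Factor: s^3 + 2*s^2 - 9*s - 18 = (s + 3)*(s^2 - s - 6) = (s - 3)*(s + 3)*(s + 2)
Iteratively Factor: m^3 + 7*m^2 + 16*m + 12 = (m + 2)*(m^2 + 5*m + 6) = (m + 2)*(m + 3)*(m + 2)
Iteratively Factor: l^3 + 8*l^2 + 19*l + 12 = (l + 1)*(l^2 + 7*l + 12) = (l + 1)*(l + 3)*(l + 4)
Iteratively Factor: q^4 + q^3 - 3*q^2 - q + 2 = (q + 1)*(q^3 - 3*q + 2) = (q + 1)*(q + 2)*(q^2 - 2*q + 1) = (q - 1)*(q + 1)*(q + 2)*(q - 1)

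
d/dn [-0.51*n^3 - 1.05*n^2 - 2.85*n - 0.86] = -1.53*n^2 - 2.1*n - 2.85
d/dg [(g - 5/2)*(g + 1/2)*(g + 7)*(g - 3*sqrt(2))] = 4*g^3 - 9*sqrt(2)*g^2 + 15*g^2 - 30*sqrt(2)*g - 61*g/2 - 35/4 + 183*sqrt(2)/4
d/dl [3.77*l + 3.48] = 3.77000000000000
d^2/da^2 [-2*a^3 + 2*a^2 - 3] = 4 - 12*a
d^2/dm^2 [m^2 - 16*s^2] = 2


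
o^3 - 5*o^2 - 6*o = o*(o - 6)*(o + 1)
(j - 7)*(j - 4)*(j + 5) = j^3 - 6*j^2 - 27*j + 140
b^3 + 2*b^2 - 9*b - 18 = (b - 3)*(b + 2)*(b + 3)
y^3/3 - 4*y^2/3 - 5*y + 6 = (y/3 + 1)*(y - 6)*(y - 1)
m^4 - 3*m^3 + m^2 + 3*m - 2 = (m - 2)*(m - 1)^2*(m + 1)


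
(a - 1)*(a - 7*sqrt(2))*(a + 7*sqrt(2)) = a^3 - a^2 - 98*a + 98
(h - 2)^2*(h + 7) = h^3 + 3*h^2 - 24*h + 28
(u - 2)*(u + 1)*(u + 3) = u^3 + 2*u^2 - 5*u - 6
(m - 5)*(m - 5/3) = m^2 - 20*m/3 + 25/3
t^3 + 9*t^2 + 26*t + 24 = (t + 2)*(t + 3)*(t + 4)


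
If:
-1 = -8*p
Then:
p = 1/8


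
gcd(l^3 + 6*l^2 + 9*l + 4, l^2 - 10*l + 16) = 1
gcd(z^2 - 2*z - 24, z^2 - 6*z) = z - 6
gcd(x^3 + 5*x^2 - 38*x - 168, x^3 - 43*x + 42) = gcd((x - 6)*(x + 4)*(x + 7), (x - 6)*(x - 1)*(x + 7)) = x^2 + x - 42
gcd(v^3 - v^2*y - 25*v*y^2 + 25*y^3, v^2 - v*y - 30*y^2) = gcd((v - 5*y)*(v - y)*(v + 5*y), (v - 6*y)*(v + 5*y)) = v + 5*y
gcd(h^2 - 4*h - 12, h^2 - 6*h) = h - 6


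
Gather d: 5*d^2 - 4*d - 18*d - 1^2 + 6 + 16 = 5*d^2 - 22*d + 21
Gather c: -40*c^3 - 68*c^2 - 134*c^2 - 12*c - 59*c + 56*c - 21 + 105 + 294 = -40*c^3 - 202*c^2 - 15*c + 378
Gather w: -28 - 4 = -32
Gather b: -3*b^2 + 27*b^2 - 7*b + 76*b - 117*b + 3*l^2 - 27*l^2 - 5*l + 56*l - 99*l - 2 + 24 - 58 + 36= 24*b^2 - 48*b - 24*l^2 - 48*l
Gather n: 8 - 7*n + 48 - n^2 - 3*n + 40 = -n^2 - 10*n + 96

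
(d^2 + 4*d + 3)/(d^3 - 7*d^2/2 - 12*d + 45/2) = 2*(d + 1)/(2*d^2 - 13*d + 15)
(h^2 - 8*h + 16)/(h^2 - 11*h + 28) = (h - 4)/(h - 7)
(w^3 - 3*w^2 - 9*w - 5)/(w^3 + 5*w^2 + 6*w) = (w^3 - 3*w^2 - 9*w - 5)/(w*(w^2 + 5*w + 6))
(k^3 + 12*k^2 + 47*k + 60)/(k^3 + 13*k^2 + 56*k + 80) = (k + 3)/(k + 4)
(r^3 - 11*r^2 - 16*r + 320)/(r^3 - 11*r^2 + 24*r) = (r^2 - 3*r - 40)/(r*(r - 3))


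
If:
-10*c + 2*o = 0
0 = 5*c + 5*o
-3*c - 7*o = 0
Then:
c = 0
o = 0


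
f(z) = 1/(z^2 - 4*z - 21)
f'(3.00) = 0.00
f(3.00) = -0.04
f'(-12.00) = 0.00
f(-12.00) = 0.01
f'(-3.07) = 20.41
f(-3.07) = 1.42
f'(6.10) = -0.12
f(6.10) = -0.12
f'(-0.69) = 0.02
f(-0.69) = -0.06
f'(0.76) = 0.00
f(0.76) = -0.04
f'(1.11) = 0.00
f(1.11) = -0.04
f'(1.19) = 0.00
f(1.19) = -0.04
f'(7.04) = -62.50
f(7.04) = 2.49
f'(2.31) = -0.00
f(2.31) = -0.04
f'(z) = (4 - 2*z)/(z^2 - 4*z - 21)^2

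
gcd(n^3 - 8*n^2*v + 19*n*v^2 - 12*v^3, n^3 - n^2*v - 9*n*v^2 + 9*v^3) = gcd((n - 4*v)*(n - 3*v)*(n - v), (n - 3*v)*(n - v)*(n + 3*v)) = n^2 - 4*n*v + 3*v^2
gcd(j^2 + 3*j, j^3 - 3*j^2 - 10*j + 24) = j + 3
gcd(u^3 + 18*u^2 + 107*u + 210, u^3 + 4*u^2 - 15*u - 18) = u + 6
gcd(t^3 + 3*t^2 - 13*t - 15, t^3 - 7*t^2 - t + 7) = t + 1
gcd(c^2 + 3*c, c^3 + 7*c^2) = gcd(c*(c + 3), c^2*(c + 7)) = c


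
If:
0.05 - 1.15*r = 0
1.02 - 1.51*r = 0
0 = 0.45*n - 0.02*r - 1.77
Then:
No Solution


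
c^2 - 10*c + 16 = (c - 8)*(c - 2)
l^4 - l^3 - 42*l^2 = l^2*(l - 7)*(l + 6)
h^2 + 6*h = h*(h + 6)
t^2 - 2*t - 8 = (t - 4)*(t + 2)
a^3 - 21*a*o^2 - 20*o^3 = (a - 5*o)*(a + o)*(a + 4*o)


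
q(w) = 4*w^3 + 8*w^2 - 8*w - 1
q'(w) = 12*w^2 + 16*w - 8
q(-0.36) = 2.73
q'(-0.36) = -12.20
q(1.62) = 24.04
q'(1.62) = 49.41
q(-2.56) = 4.80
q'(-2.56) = 29.68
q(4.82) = 594.22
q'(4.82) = 347.91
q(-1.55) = 15.72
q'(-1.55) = -3.97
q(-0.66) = 6.61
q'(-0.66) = -13.33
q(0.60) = -2.06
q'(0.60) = 5.92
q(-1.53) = 15.64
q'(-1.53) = -4.39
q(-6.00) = -529.00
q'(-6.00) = 328.00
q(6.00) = 1103.00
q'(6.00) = 520.00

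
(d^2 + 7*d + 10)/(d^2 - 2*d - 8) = (d + 5)/(d - 4)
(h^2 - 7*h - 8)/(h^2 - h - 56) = (h + 1)/(h + 7)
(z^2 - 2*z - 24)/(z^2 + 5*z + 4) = (z - 6)/(z + 1)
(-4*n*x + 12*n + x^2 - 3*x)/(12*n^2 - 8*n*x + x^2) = (-4*n*x + 12*n + x^2 - 3*x)/(12*n^2 - 8*n*x + x^2)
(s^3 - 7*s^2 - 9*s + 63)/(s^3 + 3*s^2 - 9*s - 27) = (s - 7)/(s + 3)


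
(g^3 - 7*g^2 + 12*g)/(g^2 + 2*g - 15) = g*(g - 4)/(g + 5)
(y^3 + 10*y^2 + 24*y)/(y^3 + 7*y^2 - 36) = y*(y + 4)/(y^2 + y - 6)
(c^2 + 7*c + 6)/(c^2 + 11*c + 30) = (c + 1)/(c + 5)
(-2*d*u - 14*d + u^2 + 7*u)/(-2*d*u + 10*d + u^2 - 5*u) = (u + 7)/(u - 5)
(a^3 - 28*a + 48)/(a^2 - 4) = (a^2 + 2*a - 24)/(a + 2)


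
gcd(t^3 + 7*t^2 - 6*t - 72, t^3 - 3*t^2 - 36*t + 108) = t^2 + 3*t - 18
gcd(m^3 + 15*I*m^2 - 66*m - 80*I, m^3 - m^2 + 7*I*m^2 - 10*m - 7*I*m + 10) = m^2 + 7*I*m - 10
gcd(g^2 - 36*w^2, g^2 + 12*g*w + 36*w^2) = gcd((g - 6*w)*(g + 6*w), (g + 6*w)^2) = g + 6*w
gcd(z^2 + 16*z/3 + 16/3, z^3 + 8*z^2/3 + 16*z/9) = z + 4/3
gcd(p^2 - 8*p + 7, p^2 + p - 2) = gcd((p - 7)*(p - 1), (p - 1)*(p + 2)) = p - 1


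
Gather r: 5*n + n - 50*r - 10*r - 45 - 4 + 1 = 6*n - 60*r - 48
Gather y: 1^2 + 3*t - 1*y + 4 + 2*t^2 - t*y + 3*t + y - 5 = 2*t^2 - t*y + 6*t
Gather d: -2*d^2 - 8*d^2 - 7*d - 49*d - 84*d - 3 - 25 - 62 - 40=-10*d^2 - 140*d - 130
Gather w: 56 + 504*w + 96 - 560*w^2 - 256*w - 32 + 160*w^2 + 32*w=-400*w^2 + 280*w + 120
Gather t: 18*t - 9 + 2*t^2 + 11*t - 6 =2*t^2 + 29*t - 15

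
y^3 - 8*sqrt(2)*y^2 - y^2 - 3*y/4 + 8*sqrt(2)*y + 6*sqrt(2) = (y - 3/2)*(y + 1/2)*(y - 8*sqrt(2))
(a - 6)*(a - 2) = a^2 - 8*a + 12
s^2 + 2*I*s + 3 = (s - I)*(s + 3*I)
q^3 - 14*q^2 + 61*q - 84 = (q - 7)*(q - 4)*(q - 3)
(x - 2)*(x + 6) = x^2 + 4*x - 12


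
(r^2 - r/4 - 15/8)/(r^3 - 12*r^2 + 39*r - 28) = (r^2 - r/4 - 15/8)/(r^3 - 12*r^2 + 39*r - 28)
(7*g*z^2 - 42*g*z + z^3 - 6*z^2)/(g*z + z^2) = (7*g*z - 42*g + z^2 - 6*z)/(g + z)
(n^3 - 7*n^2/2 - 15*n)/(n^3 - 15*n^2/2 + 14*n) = (2*n^2 - 7*n - 30)/(2*n^2 - 15*n + 28)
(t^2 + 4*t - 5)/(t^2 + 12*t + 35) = (t - 1)/(t + 7)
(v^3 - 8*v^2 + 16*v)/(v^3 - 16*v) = (v - 4)/(v + 4)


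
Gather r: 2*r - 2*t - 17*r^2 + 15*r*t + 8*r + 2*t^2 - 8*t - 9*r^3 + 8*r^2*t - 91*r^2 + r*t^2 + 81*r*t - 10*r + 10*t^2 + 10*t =-9*r^3 + r^2*(8*t - 108) + r*(t^2 + 96*t) + 12*t^2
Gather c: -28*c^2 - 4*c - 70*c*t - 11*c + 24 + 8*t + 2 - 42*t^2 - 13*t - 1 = -28*c^2 + c*(-70*t - 15) - 42*t^2 - 5*t + 25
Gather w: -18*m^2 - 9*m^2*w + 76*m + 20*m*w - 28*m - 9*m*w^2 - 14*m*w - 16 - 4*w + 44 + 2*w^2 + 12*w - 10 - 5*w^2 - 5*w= -18*m^2 + 48*m + w^2*(-9*m - 3) + w*(-9*m^2 + 6*m + 3) + 18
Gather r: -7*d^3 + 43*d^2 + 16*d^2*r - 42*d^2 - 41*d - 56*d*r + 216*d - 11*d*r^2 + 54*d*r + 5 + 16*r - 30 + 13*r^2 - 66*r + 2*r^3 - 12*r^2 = -7*d^3 + d^2 + 175*d + 2*r^3 + r^2*(1 - 11*d) + r*(16*d^2 - 2*d - 50) - 25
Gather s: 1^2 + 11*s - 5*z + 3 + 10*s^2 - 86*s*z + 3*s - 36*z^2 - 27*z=10*s^2 + s*(14 - 86*z) - 36*z^2 - 32*z + 4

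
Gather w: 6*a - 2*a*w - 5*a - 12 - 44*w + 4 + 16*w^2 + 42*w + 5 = a + 16*w^2 + w*(-2*a - 2) - 3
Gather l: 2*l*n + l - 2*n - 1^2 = l*(2*n + 1) - 2*n - 1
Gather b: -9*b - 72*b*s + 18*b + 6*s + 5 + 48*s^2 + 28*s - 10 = b*(9 - 72*s) + 48*s^2 + 34*s - 5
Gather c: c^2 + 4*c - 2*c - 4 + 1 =c^2 + 2*c - 3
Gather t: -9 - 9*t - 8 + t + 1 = -8*t - 16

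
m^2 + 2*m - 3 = (m - 1)*(m + 3)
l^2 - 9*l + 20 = (l - 5)*(l - 4)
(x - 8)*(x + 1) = x^2 - 7*x - 8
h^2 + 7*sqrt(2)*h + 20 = (h + 2*sqrt(2))*(h + 5*sqrt(2))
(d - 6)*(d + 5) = d^2 - d - 30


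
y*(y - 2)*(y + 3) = y^3 + y^2 - 6*y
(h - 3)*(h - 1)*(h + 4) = h^3 - 13*h + 12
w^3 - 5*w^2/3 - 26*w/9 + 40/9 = (w - 2)*(w - 4/3)*(w + 5/3)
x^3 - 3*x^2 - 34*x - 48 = (x - 8)*(x + 2)*(x + 3)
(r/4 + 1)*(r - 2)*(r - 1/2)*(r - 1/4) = r^4/4 + 5*r^3/16 - 75*r^2/32 + 25*r/16 - 1/4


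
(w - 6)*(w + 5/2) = w^2 - 7*w/2 - 15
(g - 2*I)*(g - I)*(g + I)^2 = g^4 - I*g^3 + 3*g^2 - I*g + 2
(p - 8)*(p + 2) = p^2 - 6*p - 16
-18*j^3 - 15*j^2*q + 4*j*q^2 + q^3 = (-3*j + q)*(j + q)*(6*j + q)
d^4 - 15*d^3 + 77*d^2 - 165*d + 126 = (d - 7)*(d - 3)^2*(d - 2)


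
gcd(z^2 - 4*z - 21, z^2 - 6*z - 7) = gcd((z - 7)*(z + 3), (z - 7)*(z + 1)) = z - 7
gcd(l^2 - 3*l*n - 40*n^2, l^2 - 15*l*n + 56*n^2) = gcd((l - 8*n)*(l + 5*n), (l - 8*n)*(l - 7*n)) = l - 8*n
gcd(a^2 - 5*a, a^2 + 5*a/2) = a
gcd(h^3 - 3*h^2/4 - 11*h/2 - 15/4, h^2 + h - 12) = h - 3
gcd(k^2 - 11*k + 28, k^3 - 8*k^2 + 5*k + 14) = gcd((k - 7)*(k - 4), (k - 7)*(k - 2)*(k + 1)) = k - 7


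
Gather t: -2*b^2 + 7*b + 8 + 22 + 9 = -2*b^2 + 7*b + 39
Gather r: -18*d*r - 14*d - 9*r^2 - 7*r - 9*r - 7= -14*d - 9*r^2 + r*(-18*d - 16) - 7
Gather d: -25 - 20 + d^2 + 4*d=d^2 + 4*d - 45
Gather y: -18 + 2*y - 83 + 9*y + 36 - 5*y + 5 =6*y - 60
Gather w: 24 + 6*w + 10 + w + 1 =7*w + 35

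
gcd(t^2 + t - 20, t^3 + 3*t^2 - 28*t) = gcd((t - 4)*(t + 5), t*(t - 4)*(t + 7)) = t - 4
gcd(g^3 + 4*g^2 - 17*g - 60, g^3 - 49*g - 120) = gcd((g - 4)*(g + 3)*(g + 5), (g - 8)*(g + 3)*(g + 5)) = g^2 + 8*g + 15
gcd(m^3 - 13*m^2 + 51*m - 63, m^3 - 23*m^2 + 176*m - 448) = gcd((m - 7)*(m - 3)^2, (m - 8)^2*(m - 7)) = m - 7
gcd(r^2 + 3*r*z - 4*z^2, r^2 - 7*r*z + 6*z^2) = -r + z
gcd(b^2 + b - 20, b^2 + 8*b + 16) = 1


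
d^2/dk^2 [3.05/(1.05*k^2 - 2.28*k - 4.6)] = (6.72525*k^2 - 14.6034*k - 3.05*(2.1*k - 2.28)*(4.2*k - 4.56) - 29.463)/(-1.05*k^2 + 2.28*k + 4.6)^3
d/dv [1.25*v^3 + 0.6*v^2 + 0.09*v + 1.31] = 3.75*v^2 + 1.2*v + 0.09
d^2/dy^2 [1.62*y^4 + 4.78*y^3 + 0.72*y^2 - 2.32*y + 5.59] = 19.44*y^2 + 28.68*y + 1.44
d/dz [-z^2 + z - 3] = 1 - 2*z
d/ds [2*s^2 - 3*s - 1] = 4*s - 3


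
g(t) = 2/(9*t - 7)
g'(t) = -18/(9*t - 7)^2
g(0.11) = -0.33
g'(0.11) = -0.50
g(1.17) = 0.57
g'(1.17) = -1.44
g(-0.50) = -0.17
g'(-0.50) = -0.14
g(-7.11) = -0.03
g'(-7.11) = -0.00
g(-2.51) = -0.07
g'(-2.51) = -0.02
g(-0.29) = -0.21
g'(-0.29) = -0.19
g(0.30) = -0.47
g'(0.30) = -0.97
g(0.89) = 1.98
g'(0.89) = -17.65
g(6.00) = 0.04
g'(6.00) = -0.00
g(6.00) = 0.04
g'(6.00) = -0.00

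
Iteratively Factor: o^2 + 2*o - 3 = (o - 1)*(o + 3)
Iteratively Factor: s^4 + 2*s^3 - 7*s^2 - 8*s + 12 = (s - 1)*(s^3 + 3*s^2 - 4*s - 12) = (s - 2)*(s - 1)*(s^2 + 5*s + 6) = (s - 2)*(s - 1)*(s + 2)*(s + 3)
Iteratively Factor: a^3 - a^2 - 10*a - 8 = (a + 2)*(a^2 - 3*a - 4) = (a - 4)*(a + 2)*(a + 1)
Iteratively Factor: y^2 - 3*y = (y - 3)*(y)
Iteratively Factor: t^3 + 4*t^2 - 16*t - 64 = (t + 4)*(t^2 - 16) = (t + 4)^2*(t - 4)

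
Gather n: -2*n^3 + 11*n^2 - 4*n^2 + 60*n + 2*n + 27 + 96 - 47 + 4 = -2*n^3 + 7*n^2 + 62*n + 80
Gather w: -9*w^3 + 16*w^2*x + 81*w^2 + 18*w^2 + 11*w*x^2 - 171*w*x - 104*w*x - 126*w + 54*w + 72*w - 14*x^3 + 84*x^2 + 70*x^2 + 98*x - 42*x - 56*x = -9*w^3 + w^2*(16*x + 99) + w*(11*x^2 - 275*x) - 14*x^3 + 154*x^2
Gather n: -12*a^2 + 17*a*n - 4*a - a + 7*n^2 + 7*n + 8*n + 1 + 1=-12*a^2 - 5*a + 7*n^2 + n*(17*a + 15) + 2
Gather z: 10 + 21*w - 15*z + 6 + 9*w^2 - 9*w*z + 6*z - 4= 9*w^2 + 21*w + z*(-9*w - 9) + 12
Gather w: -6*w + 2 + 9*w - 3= 3*w - 1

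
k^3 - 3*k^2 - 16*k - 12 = (k - 6)*(k + 1)*(k + 2)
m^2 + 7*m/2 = m*(m + 7/2)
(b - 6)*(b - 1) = b^2 - 7*b + 6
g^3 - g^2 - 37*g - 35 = (g - 7)*(g + 1)*(g + 5)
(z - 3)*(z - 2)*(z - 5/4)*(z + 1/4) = z^4 - 6*z^3 + 171*z^2/16 - 71*z/16 - 15/8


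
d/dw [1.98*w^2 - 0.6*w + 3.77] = 3.96*w - 0.6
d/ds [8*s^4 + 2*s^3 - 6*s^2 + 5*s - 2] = 32*s^3 + 6*s^2 - 12*s + 5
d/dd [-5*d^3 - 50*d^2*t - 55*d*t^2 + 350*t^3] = -15*d^2 - 100*d*t - 55*t^2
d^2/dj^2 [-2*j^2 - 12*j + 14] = -4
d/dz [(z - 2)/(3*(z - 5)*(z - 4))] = (-z^2 + 4*z + 2)/(3*(z^4 - 18*z^3 + 121*z^2 - 360*z + 400))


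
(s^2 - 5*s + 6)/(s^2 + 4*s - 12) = (s - 3)/(s + 6)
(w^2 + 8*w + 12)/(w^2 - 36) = (w + 2)/(w - 6)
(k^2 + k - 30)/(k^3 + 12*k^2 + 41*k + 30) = (k - 5)/(k^2 + 6*k + 5)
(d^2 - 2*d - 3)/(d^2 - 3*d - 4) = (d - 3)/(d - 4)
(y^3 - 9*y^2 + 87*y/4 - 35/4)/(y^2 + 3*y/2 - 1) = (2*y^2 - 17*y + 35)/(2*(y + 2))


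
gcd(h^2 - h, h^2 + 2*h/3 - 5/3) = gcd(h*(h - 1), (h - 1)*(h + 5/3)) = h - 1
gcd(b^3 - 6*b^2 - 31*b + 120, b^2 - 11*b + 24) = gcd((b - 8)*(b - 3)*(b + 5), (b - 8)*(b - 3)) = b^2 - 11*b + 24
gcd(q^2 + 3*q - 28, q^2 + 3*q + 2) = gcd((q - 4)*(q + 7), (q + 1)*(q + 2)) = 1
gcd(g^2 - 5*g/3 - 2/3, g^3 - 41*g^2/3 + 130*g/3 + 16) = g + 1/3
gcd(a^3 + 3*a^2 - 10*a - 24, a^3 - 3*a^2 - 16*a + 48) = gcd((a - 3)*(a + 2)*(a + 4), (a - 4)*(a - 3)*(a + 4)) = a^2 + a - 12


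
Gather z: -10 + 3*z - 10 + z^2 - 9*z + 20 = z^2 - 6*z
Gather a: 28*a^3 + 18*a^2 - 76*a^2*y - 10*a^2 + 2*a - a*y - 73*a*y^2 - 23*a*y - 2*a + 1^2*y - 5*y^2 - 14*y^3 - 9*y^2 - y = 28*a^3 + a^2*(8 - 76*y) + a*(-73*y^2 - 24*y) - 14*y^3 - 14*y^2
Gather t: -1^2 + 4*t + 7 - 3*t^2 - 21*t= -3*t^2 - 17*t + 6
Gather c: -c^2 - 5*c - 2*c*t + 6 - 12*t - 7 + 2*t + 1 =-c^2 + c*(-2*t - 5) - 10*t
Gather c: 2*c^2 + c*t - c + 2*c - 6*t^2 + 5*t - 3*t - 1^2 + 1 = 2*c^2 + c*(t + 1) - 6*t^2 + 2*t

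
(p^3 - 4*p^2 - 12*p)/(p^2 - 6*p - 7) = p*(-p^2 + 4*p + 12)/(-p^2 + 6*p + 7)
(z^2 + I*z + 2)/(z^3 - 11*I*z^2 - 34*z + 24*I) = (z + 2*I)/(z^2 - 10*I*z - 24)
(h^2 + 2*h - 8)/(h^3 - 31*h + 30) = (h^2 + 2*h - 8)/(h^3 - 31*h + 30)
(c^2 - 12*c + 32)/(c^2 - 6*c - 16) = (c - 4)/(c + 2)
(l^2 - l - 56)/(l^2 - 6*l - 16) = (l + 7)/(l + 2)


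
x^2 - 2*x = x*(x - 2)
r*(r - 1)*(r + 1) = r^3 - r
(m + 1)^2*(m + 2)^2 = m^4 + 6*m^3 + 13*m^2 + 12*m + 4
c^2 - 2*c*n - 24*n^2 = (c - 6*n)*(c + 4*n)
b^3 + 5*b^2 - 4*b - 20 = (b - 2)*(b + 2)*(b + 5)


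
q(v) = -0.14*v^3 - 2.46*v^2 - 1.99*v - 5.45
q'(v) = -0.42*v^2 - 4.92*v - 1.99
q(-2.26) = -11.90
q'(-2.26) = 6.98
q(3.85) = -57.56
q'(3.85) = -27.16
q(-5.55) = -46.25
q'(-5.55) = 12.38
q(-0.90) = -5.55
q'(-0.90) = 2.10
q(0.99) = -9.97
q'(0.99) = -7.27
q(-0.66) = -5.17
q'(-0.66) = 1.07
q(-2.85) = -16.52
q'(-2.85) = 8.62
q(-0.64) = -5.15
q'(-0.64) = 0.99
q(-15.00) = -56.60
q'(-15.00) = -22.69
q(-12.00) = -93.89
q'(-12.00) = -3.43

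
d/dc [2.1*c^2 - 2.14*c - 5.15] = 4.2*c - 2.14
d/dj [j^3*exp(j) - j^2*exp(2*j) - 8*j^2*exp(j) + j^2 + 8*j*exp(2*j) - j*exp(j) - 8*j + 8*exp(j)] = j^3*exp(j) - 2*j^2*exp(2*j) - 5*j^2*exp(j) + 14*j*exp(2*j) - 17*j*exp(j) + 2*j + 8*exp(2*j) + 7*exp(j) - 8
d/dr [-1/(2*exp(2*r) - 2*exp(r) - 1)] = (4*exp(r) - 2)*exp(r)/(-2*exp(2*r) + 2*exp(r) + 1)^2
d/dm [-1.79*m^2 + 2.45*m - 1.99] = 2.45 - 3.58*m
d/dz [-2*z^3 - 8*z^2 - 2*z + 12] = -6*z^2 - 16*z - 2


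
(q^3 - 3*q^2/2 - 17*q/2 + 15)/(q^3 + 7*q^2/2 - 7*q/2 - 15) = (2*q - 5)/(2*q + 5)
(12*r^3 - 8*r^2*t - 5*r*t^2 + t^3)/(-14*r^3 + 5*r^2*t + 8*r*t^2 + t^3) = (-6*r + t)/(7*r + t)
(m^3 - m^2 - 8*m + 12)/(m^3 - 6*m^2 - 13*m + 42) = (m - 2)/(m - 7)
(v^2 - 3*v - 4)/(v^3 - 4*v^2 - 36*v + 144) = (v + 1)/(v^2 - 36)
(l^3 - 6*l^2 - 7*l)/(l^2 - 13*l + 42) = l*(l + 1)/(l - 6)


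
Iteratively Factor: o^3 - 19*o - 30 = (o + 3)*(o^2 - 3*o - 10) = (o + 2)*(o + 3)*(o - 5)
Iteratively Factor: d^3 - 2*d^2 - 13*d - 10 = (d - 5)*(d^2 + 3*d + 2) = (d - 5)*(d + 1)*(d + 2)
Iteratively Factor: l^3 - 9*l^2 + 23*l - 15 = (l - 5)*(l^2 - 4*l + 3) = (l - 5)*(l - 1)*(l - 3)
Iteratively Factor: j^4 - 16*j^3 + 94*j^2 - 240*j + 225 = (j - 5)*(j^3 - 11*j^2 + 39*j - 45) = (j - 5)^2*(j^2 - 6*j + 9) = (j - 5)^2*(j - 3)*(j - 3)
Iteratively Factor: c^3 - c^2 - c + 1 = (c - 1)*(c^2 - 1) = (c - 1)^2*(c + 1)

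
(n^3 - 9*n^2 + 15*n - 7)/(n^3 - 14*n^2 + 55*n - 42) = (n - 1)/(n - 6)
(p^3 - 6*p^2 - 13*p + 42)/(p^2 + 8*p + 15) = (p^2 - 9*p + 14)/(p + 5)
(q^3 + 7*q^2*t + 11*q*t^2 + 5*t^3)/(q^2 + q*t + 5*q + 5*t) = (q^2 + 6*q*t + 5*t^2)/(q + 5)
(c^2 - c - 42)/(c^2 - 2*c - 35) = (c + 6)/(c + 5)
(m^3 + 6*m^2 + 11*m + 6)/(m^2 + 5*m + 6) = m + 1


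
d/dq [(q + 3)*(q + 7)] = 2*q + 10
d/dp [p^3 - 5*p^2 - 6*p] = 3*p^2 - 10*p - 6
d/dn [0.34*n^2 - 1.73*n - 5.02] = 0.68*n - 1.73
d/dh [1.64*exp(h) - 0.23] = 1.64*exp(h)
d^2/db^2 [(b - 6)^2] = 2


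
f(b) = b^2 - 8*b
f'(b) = 2*b - 8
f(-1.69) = 16.38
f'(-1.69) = -11.38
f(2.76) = -14.46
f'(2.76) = -2.48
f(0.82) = -5.89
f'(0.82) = -6.36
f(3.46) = -15.71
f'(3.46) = -1.08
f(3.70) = -15.91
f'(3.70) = -0.60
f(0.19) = -1.48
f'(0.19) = -7.62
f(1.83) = -11.29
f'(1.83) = -4.34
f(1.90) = -11.59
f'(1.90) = -4.20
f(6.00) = -12.00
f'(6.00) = 4.00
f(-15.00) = 345.00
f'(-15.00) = -38.00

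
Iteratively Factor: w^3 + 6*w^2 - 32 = (w + 4)*(w^2 + 2*w - 8) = (w + 4)^2*(w - 2)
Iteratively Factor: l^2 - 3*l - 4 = (l - 4)*(l + 1)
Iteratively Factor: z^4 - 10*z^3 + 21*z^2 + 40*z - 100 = (z - 5)*(z^3 - 5*z^2 - 4*z + 20) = (z - 5)*(z - 2)*(z^2 - 3*z - 10) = (z - 5)*(z - 2)*(z + 2)*(z - 5)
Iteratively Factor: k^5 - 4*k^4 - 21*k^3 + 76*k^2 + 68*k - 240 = (k - 3)*(k^4 - k^3 - 24*k^2 + 4*k + 80) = (k - 3)*(k + 4)*(k^3 - 5*k^2 - 4*k + 20) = (k - 5)*(k - 3)*(k + 4)*(k^2 - 4) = (k - 5)*(k - 3)*(k - 2)*(k + 4)*(k + 2)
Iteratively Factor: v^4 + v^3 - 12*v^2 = (v)*(v^3 + v^2 - 12*v) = v*(v + 4)*(v^2 - 3*v) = v^2*(v + 4)*(v - 3)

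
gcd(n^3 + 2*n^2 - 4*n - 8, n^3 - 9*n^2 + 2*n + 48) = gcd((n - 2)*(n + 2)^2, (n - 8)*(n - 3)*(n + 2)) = n + 2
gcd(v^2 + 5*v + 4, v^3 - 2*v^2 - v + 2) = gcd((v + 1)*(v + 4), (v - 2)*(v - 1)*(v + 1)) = v + 1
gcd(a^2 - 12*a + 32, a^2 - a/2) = 1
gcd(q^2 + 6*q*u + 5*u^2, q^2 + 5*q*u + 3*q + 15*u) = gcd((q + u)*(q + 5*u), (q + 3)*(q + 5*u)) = q + 5*u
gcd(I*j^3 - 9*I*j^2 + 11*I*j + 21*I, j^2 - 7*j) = j - 7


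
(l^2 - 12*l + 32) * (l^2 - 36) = l^4 - 12*l^3 - 4*l^2 + 432*l - 1152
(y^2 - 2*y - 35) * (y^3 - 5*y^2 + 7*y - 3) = y^5 - 7*y^4 - 18*y^3 + 158*y^2 - 239*y + 105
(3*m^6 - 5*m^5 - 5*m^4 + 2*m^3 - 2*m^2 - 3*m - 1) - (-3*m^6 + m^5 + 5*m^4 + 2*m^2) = 6*m^6 - 6*m^5 - 10*m^4 + 2*m^3 - 4*m^2 - 3*m - 1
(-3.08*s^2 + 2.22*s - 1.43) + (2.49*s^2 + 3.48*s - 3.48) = -0.59*s^2 + 5.7*s - 4.91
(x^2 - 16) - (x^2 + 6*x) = -6*x - 16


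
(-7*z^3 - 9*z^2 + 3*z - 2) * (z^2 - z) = -7*z^5 - 2*z^4 + 12*z^3 - 5*z^2 + 2*z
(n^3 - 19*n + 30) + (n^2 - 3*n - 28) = n^3 + n^2 - 22*n + 2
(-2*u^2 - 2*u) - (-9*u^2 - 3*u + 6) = 7*u^2 + u - 6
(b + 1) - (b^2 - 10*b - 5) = -b^2 + 11*b + 6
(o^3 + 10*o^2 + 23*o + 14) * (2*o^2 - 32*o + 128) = 2*o^5 - 12*o^4 - 146*o^3 + 572*o^2 + 2496*o + 1792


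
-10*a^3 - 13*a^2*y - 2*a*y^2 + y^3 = (-5*a + y)*(a + y)*(2*a + y)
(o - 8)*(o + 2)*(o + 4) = o^3 - 2*o^2 - 40*o - 64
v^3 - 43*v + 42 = (v - 6)*(v - 1)*(v + 7)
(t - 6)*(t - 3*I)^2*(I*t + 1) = I*t^4 + 7*t^3 - 6*I*t^3 - 42*t^2 - 15*I*t^2 - 9*t + 90*I*t + 54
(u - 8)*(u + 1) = u^2 - 7*u - 8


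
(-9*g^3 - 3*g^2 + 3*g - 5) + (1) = -9*g^3 - 3*g^2 + 3*g - 4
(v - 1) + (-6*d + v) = -6*d + 2*v - 1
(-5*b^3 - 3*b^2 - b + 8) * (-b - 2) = 5*b^4 + 13*b^3 + 7*b^2 - 6*b - 16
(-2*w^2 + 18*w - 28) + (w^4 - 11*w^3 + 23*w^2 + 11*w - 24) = w^4 - 11*w^3 + 21*w^2 + 29*w - 52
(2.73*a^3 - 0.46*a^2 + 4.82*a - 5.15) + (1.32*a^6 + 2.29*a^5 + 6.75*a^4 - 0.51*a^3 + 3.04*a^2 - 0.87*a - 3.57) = 1.32*a^6 + 2.29*a^5 + 6.75*a^4 + 2.22*a^3 + 2.58*a^2 + 3.95*a - 8.72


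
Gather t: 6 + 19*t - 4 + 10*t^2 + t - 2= 10*t^2 + 20*t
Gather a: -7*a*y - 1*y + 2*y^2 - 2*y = -7*a*y + 2*y^2 - 3*y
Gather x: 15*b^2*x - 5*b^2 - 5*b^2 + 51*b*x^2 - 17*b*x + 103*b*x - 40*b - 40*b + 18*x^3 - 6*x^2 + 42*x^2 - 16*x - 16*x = -10*b^2 - 80*b + 18*x^3 + x^2*(51*b + 36) + x*(15*b^2 + 86*b - 32)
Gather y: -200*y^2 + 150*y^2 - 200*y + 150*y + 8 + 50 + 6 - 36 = -50*y^2 - 50*y + 28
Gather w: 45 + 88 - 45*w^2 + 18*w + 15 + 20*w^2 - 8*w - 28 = -25*w^2 + 10*w + 120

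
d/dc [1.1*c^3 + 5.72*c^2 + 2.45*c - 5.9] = 3.3*c^2 + 11.44*c + 2.45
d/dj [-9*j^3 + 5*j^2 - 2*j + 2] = -27*j^2 + 10*j - 2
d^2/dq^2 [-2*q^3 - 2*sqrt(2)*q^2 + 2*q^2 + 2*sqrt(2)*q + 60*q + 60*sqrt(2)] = -12*q - 4*sqrt(2) + 4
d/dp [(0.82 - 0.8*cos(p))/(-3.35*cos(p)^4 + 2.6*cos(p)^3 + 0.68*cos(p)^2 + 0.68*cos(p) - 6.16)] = (8.04*cos(p)^4 - 15.148*cos(p)^3 + 5.852*cos(p)^2 + 1.1152*cos(p) - 4.3704)*sin(p)/(11.2225*cos(p)^8 - 17.42*cos(p)^7 + 2.204*cos(p)^6 - 1.02*cos(p)^5 + 45.2704*cos(p)^4 - 31.1072*cos(p)^3 - 7.9152*cos(p)^2 - 8.3776*cos(p) + 37.9456)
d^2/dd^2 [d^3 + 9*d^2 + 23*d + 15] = 6*d + 18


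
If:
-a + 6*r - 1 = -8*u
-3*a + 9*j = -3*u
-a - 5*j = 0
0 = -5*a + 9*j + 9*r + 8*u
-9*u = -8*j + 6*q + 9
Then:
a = 5/39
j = -1/39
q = -431/234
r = -10/117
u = 8/39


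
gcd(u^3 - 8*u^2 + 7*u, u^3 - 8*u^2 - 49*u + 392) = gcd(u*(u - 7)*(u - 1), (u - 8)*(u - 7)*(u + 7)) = u - 7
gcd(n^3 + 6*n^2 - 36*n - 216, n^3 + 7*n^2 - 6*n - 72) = n + 6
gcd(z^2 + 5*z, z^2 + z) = z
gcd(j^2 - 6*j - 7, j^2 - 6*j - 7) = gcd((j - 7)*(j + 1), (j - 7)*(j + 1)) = j^2 - 6*j - 7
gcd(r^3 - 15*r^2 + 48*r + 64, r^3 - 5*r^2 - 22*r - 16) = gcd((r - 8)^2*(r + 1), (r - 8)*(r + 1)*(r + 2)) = r^2 - 7*r - 8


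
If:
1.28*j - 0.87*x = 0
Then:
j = 0.6796875*x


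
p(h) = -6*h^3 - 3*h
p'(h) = -18*h^2 - 3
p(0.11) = -0.34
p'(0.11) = -3.22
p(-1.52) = 25.63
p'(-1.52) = -44.59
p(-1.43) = 21.84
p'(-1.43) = -39.81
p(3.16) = -198.81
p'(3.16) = -182.74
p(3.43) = -252.41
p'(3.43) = -214.77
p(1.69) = -34.03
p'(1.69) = -54.41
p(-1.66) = 32.43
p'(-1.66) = -52.60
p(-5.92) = 1262.61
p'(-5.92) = -633.84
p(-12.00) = 10404.00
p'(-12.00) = -2595.00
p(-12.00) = 10404.00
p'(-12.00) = -2595.00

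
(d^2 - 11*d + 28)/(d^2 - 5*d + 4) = (d - 7)/(d - 1)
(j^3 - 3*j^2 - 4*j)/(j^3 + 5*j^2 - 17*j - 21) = j*(j - 4)/(j^2 + 4*j - 21)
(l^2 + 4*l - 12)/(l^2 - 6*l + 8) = (l + 6)/(l - 4)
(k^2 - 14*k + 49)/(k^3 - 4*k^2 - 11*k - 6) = (-k^2 + 14*k - 49)/(-k^3 + 4*k^2 + 11*k + 6)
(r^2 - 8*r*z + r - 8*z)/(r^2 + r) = (r - 8*z)/r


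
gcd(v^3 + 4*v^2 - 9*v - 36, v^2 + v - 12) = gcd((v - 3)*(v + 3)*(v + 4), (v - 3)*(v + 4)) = v^2 + v - 12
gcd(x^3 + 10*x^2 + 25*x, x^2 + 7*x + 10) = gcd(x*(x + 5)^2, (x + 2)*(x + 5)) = x + 5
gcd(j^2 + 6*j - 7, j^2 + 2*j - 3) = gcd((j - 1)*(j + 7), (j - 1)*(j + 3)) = j - 1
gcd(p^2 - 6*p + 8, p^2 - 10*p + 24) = p - 4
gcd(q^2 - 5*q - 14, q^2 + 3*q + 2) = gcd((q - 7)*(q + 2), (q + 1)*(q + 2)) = q + 2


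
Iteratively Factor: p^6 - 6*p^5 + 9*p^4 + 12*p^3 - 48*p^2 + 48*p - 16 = (p - 2)*(p^5 - 4*p^4 + p^3 + 14*p^2 - 20*p + 8) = (p - 2)^2*(p^4 - 2*p^3 - 3*p^2 + 8*p - 4) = (p - 2)^3*(p^3 - 3*p + 2) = (p - 2)^3*(p + 2)*(p^2 - 2*p + 1) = (p - 2)^3*(p - 1)*(p + 2)*(p - 1)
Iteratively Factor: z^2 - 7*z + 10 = (z - 5)*(z - 2)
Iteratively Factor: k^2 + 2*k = (k)*(k + 2)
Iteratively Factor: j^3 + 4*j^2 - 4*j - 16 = (j - 2)*(j^2 + 6*j + 8) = (j - 2)*(j + 4)*(j + 2)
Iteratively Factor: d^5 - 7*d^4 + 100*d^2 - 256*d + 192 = (d - 4)*(d^4 - 3*d^3 - 12*d^2 + 52*d - 48) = (d - 4)*(d + 4)*(d^3 - 7*d^2 + 16*d - 12) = (d - 4)*(d - 2)*(d + 4)*(d^2 - 5*d + 6) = (d - 4)*(d - 3)*(d - 2)*(d + 4)*(d - 2)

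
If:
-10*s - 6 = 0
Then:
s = -3/5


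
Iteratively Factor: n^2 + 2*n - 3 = (n - 1)*(n + 3)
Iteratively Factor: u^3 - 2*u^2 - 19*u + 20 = (u - 1)*(u^2 - u - 20) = (u - 5)*(u - 1)*(u + 4)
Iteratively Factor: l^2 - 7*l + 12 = (l - 4)*(l - 3)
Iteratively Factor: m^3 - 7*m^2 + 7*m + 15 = (m - 3)*(m^2 - 4*m - 5) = (m - 3)*(m + 1)*(m - 5)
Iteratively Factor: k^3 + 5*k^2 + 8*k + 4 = (k + 2)*(k^2 + 3*k + 2) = (k + 2)^2*(k + 1)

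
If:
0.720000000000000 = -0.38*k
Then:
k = -1.89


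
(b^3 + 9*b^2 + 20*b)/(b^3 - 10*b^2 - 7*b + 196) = b*(b + 5)/(b^2 - 14*b + 49)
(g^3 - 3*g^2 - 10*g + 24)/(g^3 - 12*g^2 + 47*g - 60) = (g^2 + g - 6)/(g^2 - 8*g + 15)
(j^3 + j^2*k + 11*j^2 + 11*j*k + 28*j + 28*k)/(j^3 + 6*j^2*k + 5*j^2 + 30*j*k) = (j^3 + j^2*k + 11*j^2 + 11*j*k + 28*j + 28*k)/(j*(j^2 + 6*j*k + 5*j + 30*k))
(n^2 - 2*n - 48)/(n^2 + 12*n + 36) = (n - 8)/(n + 6)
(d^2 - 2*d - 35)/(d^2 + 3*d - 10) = (d - 7)/(d - 2)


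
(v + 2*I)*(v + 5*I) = v^2 + 7*I*v - 10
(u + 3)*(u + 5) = u^2 + 8*u + 15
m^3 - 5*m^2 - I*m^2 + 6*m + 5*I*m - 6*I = (m - 3)*(m - 2)*(m - I)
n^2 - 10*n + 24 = (n - 6)*(n - 4)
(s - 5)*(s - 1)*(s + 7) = s^3 + s^2 - 37*s + 35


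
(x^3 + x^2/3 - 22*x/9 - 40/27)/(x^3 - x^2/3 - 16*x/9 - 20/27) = (3*x + 4)/(3*x + 2)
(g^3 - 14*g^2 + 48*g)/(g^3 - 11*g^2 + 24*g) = (g - 6)/(g - 3)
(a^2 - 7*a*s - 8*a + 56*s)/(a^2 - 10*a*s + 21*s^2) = (8 - a)/(-a + 3*s)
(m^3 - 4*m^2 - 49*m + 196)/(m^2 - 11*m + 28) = m + 7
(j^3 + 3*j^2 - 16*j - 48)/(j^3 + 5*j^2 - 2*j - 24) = (j - 4)/(j - 2)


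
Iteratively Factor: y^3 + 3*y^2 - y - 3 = (y - 1)*(y^2 + 4*y + 3) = (y - 1)*(y + 1)*(y + 3)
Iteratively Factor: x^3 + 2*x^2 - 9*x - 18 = (x + 3)*(x^2 - x - 6) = (x - 3)*(x + 3)*(x + 2)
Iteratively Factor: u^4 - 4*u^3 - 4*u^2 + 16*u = (u)*(u^3 - 4*u^2 - 4*u + 16) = u*(u + 2)*(u^2 - 6*u + 8) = u*(u - 4)*(u + 2)*(u - 2)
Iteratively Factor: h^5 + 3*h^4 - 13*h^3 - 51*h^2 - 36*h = (h + 3)*(h^4 - 13*h^2 - 12*h) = h*(h + 3)*(h^3 - 13*h - 12) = h*(h - 4)*(h + 3)*(h^2 + 4*h + 3) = h*(h - 4)*(h + 3)^2*(h + 1)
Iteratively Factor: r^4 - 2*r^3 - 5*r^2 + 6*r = (r + 2)*(r^3 - 4*r^2 + 3*r) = r*(r + 2)*(r^2 - 4*r + 3) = r*(r - 1)*(r + 2)*(r - 3)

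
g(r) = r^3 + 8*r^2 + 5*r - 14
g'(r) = 3*r^2 + 16*r + 5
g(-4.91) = 35.94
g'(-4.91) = -1.24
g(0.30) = -11.75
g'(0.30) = 10.07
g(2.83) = 86.89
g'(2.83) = 74.31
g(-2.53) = 8.36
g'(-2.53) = -16.28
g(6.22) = 567.25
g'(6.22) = 220.59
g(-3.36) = 21.58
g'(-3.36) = -14.89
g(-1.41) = -7.95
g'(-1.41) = -11.60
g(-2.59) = 9.34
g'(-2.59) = -16.32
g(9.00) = 1408.00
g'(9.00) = 392.00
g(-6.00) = 28.00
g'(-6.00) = 17.00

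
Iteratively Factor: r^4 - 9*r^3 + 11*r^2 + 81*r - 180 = (r + 3)*(r^3 - 12*r^2 + 47*r - 60) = (r - 5)*(r + 3)*(r^2 - 7*r + 12) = (r - 5)*(r - 3)*(r + 3)*(r - 4)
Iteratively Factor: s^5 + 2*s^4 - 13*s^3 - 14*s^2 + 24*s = (s + 4)*(s^4 - 2*s^3 - 5*s^2 + 6*s) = s*(s + 4)*(s^3 - 2*s^2 - 5*s + 6) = s*(s - 1)*(s + 4)*(s^2 - s - 6) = s*(s - 1)*(s + 2)*(s + 4)*(s - 3)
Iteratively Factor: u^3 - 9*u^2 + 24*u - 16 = (u - 4)*(u^2 - 5*u + 4) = (u - 4)^2*(u - 1)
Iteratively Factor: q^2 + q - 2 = (q - 1)*(q + 2)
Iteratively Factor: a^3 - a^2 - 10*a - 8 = (a + 1)*(a^2 - 2*a - 8) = (a + 1)*(a + 2)*(a - 4)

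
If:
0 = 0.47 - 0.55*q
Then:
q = 0.85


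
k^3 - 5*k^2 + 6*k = k*(k - 3)*(k - 2)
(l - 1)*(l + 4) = l^2 + 3*l - 4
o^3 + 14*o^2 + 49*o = o*(o + 7)^2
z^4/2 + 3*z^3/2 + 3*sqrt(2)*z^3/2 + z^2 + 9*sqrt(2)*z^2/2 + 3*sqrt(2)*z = z*(z/2 + 1)*(z + 1)*(z + 3*sqrt(2))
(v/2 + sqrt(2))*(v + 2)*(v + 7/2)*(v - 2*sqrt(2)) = v^4/2 + 11*v^3/4 - v^2/2 - 22*v - 28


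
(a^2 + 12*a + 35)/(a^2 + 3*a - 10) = (a + 7)/(a - 2)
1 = 1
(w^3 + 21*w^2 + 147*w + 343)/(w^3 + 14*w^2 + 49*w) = (w + 7)/w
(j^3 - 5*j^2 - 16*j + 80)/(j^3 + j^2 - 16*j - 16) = (j - 5)/(j + 1)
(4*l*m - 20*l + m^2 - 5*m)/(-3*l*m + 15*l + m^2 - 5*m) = (-4*l - m)/(3*l - m)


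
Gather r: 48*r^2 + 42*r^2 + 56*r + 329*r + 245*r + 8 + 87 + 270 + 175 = 90*r^2 + 630*r + 540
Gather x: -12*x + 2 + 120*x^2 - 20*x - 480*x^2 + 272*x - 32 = -360*x^2 + 240*x - 30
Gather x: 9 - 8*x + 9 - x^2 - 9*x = -x^2 - 17*x + 18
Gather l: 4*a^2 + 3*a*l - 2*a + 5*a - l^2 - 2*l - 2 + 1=4*a^2 + 3*a - l^2 + l*(3*a - 2) - 1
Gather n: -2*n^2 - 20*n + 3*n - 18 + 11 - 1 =-2*n^2 - 17*n - 8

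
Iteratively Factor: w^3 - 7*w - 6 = (w + 2)*(w^2 - 2*w - 3) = (w - 3)*(w + 2)*(w + 1)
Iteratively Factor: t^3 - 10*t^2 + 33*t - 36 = (t - 4)*(t^2 - 6*t + 9) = (t - 4)*(t - 3)*(t - 3)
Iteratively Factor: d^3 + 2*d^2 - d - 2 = (d + 2)*(d^2 - 1) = (d - 1)*(d + 2)*(d + 1)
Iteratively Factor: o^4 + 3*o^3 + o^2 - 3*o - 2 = (o + 1)*(o^3 + 2*o^2 - o - 2) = (o + 1)^2*(o^2 + o - 2) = (o - 1)*(o + 1)^2*(o + 2)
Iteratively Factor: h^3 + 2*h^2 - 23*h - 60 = (h - 5)*(h^2 + 7*h + 12) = (h - 5)*(h + 3)*(h + 4)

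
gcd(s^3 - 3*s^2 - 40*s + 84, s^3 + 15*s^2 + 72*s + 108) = s + 6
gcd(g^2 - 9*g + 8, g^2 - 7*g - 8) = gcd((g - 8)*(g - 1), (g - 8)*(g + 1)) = g - 8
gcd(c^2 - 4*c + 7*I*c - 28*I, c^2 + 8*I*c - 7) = c + 7*I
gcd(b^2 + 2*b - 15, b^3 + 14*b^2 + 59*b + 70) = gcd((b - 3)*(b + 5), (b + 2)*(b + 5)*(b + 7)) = b + 5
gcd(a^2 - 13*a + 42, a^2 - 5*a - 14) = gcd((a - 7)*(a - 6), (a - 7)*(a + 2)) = a - 7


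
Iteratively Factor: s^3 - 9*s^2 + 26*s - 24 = (s - 4)*(s^2 - 5*s + 6) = (s - 4)*(s - 3)*(s - 2)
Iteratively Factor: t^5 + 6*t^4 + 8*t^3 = (t)*(t^4 + 6*t^3 + 8*t^2) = t*(t + 4)*(t^3 + 2*t^2) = t^2*(t + 4)*(t^2 + 2*t) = t^2*(t + 2)*(t + 4)*(t)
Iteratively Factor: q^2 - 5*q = (q)*(q - 5)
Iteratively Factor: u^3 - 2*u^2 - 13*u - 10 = (u + 1)*(u^2 - 3*u - 10) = (u + 1)*(u + 2)*(u - 5)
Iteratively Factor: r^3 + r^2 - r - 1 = (r - 1)*(r^2 + 2*r + 1) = (r - 1)*(r + 1)*(r + 1)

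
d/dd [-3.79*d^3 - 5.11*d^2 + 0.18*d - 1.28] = -11.37*d^2 - 10.22*d + 0.18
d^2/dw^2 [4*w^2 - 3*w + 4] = 8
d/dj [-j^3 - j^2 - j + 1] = -3*j^2 - 2*j - 1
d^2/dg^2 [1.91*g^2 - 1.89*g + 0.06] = 3.82000000000000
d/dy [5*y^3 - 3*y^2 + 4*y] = 15*y^2 - 6*y + 4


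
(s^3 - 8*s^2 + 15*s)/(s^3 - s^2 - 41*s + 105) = s/(s + 7)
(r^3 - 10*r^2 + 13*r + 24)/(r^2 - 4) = (r^3 - 10*r^2 + 13*r + 24)/(r^2 - 4)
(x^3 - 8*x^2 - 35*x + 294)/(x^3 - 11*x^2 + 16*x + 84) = (x^2 - x - 42)/(x^2 - 4*x - 12)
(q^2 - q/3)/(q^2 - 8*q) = (q - 1/3)/(q - 8)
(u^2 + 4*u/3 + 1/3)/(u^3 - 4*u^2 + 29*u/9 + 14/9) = 3*(u + 1)/(3*u^2 - 13*u + 14)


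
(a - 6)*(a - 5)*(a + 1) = a^3 - 10*a^2 + 19*a + 30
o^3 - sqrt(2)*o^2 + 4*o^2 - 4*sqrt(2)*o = o*(o + 4)*(o - sqrt(2))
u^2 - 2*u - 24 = (u - 6)*(u + 4)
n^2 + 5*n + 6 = (n + 2)*(n + 3)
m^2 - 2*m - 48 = (m - 8)*(m + 6)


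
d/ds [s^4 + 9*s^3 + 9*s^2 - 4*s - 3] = 4*s^3 + 27*s^2 + 18*s - 4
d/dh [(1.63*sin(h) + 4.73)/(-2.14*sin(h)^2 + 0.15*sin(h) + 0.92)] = (3.4882*sin(h)^2 + 20.2444*sin(h) + 0.7901)*cos(h)/(4.5796*sin(h)^4 - 0.642*sin(h)^3 - 3.9151*sin(h)^2 + 0.276*sin(h) + 0.8464)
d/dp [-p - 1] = -1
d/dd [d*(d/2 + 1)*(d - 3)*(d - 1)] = 2*d^3 - 3*d^2 - 5*d + 3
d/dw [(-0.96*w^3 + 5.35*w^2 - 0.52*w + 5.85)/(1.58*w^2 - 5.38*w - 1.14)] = (-1.5168*w^4 + 10.3296*w^3 - 24.6782*w^2 - 30.684*w + 32.0658)/(2.4964*w^4 - 17.0008*w^3 + 25.342*w^2 + 12.2664*w + 1.2996)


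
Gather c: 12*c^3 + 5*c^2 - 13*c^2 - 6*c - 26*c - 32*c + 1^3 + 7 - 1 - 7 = 12*c^3 - 8*c^2 - 64*c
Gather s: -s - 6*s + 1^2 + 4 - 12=-7*s - 7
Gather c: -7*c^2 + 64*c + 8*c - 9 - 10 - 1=-7*c^2 + 72*c - 20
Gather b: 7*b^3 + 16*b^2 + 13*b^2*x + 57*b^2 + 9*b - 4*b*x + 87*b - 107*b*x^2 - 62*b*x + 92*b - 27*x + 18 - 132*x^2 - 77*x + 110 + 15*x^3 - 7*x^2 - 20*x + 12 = 7*b^3 + b^2*(13*x + 73) + b*(-107*x^2 - 66*x + 188) + 15*x^3 - 139*x^2 - 124*x + 140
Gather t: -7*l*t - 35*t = t*(-7*l - 35)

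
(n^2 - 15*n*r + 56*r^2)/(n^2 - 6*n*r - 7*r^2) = (n - 8*r)/(n + r)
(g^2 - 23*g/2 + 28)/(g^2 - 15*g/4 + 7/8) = 4*(g - 8)/(4*g - 1)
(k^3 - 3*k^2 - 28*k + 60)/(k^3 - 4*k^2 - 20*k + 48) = (k + 5)/(k + 4)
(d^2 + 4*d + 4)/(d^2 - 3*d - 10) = (d + 2)/(d - 5)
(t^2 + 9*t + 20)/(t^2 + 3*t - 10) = (t + 4)/(t - 2)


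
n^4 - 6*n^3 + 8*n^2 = n^2*(n - 4)*(n - 2)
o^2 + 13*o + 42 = (o + 6)*(o + 7)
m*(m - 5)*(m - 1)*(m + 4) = m^4 - 2*m^3 - 19*m^2 + 20*m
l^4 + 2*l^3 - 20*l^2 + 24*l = l*(l - 2)^2*(l + 6)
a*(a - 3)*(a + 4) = a^3 + a^2 - 12*a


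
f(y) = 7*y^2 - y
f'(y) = 14*y - 1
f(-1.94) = 28.29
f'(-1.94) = -28.16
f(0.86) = 4.32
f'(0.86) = 11.04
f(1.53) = 14.86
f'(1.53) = 20.42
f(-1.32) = 13.52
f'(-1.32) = -19.48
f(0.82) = 3.89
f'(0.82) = 10.48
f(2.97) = 58.78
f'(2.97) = 40.58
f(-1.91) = 27.45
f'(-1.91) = -27.74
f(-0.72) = 4.35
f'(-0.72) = -11.08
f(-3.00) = 66.00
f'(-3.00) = -43.00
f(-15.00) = 1590.00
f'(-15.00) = -211.00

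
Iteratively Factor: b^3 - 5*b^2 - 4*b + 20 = (b - 2)*(b^2 - 3*b - 10) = (b - 2)*(b + 2)*(b - 5)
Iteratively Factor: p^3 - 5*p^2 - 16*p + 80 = (p - 5)*(p^2 - 16) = (p - 5)*(p + 4)*(p - 4)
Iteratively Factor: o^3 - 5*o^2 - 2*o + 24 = (o + 2)*(o^2 - 7*o + 12) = (o - 4)*(o + 2)*(o - 3)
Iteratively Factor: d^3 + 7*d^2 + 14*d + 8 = (d + 4)*(d^2 + 3*d + 2) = (d + 2)*(d + 4)*(d + 1)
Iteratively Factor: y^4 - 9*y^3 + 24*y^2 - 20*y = (y - 5)*(y^3 - 4*y^2 + 4*y) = (y - 5)*(y - 2)*(y^2 - 2*y) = y*(y - 5)*(y - 2)*(y - 2)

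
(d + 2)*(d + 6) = d^2 + 8*d + 12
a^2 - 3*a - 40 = (a - 8)*(a + 5)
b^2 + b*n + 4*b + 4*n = (b + 4)*(b + n)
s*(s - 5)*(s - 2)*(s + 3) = s^4 - 4*s^3 - 11*s^2 + 30*s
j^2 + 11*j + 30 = (j + 5)*(j + 6)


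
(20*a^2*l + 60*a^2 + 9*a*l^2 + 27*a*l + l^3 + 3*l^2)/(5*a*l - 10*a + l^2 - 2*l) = (4*a*l + 12*a + l^2 + 3*l)/(l - 2)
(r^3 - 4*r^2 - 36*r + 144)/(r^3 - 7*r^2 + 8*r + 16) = (r^2 - 36)/(r^2 - 3*r - 4)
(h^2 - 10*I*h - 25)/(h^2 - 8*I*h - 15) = (h - 5*I)/(h - 3*I)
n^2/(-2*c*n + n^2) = -n/(2*c - n)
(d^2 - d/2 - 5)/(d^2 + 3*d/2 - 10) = (d + 2)/(d + 4)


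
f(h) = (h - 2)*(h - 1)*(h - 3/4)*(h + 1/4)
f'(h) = (h - 2)*(h - 1)*(h - 3/4) + (h - 2)*(h - 1)*(h + 1/4) + (h - 2)*(h - 3/4)*(h + 1/4) + (h - 1)*(h - 3/4)*(h + 1/4)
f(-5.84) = 1975.47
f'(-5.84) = -1193.94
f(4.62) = 178.75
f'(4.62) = 200.50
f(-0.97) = 7.25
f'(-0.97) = -20.39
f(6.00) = 656.25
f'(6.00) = 525.31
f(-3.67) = 400.27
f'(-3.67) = -363.90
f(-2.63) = 135.20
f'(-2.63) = -163.25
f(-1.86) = 46.39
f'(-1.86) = -74.83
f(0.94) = 0.01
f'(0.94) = -0.17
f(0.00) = -0.38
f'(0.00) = -0.44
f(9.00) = 4273.50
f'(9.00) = 2124.69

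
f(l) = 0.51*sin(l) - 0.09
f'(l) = 0.51*cos(l)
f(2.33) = 0.28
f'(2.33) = -0.35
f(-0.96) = -0.51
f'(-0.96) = 0.29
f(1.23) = 0.39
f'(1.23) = 0.17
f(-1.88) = -0.58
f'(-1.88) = -0.16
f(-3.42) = 0.05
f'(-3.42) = -0.49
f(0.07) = -0.05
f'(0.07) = 0.51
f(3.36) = -0.20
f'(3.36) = -0.50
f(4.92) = -0.59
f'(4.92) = 0.11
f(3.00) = -0.02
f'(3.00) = -0.50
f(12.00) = -0.36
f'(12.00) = 0.43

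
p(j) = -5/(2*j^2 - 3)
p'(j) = 20*j/(2*j^2 - 3)^2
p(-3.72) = -0.20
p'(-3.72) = -0.12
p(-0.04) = 1.67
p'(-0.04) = -0.09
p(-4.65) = -0.12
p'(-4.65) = -0.06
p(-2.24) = -0.71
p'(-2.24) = -0.91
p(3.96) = -0.18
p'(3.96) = 0.10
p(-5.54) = -0.09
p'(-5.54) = -0.03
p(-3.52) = -0.23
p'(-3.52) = -0.15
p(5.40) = -0.09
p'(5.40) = 0.04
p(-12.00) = -0.02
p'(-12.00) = 0.00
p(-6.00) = -0.07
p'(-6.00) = -0.03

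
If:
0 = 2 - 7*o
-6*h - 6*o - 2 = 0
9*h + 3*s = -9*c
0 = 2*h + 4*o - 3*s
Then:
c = 17/27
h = -13/21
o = 2/7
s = -2/63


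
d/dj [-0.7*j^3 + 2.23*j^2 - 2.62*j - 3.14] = -2.1*j^2 + 4.46*j - 2.62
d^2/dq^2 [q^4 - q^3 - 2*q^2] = 12*q^2 - 6*q - 4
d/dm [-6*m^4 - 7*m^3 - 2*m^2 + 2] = m*(-24*m^2 - 21*m - 4)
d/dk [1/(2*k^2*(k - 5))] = (10 - 3*k)/(2*k^3*(k^2 - 10*k + 25))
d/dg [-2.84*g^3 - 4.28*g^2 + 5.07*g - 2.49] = -8.52*g^2 - 8.56*g + 5.07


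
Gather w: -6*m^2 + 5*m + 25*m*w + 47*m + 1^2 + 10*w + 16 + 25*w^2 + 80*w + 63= -6*m^2 + 52*m + 25*w^2 + w*(25*m + 90) + 80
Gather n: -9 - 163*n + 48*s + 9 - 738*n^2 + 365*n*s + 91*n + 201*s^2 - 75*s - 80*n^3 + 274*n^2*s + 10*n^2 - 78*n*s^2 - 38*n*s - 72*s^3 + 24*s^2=-80*n^3 + n^2*(274*s - 728) + n*(-78*s^2 + 327*s - 72) - 72*s^3 + 225*s^2 - 27*s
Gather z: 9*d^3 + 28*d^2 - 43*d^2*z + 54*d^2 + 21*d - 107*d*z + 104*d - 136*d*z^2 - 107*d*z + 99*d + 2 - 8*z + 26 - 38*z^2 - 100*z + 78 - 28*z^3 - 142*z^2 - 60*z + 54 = 9*d^3 + 82*d^2 + 224*d - 28*z^3 + z^2*(-136*d - 180) + z*(-43*d^2 - 214*d - 168) + 160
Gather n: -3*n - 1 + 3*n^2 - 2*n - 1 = 3*n^2 - 5*n - 2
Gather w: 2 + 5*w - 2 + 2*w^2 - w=2*w^2 + 4*w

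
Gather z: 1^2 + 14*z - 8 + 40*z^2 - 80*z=40*z^2 - 66*z - 7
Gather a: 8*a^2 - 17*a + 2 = 8*a^2 - 17*a + 2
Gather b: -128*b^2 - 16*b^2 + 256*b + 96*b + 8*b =-144*b^2 + 360*b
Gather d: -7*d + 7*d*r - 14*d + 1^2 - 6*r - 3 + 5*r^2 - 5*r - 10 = d*(7*r - 21) + 5*r^2 - 11*r - 12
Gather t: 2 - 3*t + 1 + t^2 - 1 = t^2 - 3*t + 2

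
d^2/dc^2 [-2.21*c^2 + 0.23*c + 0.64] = -4.42000000000000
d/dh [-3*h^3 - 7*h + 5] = -9*h^2 - 7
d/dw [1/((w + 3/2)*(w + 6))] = 2*(-4*w - 15)/(4*w^4 + 60*w^3 + 297*w^2 + 540*w + 324)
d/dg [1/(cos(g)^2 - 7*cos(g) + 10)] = (2*cos(g) - 7)*sin(g)/(cos(g)^2 - 7*cos(g) + 10)^2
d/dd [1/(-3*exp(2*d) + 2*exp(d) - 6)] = (6*exp(d) - 2)*exp(d)/(3*exp(2*d) - 2*exp(d) + 6)^2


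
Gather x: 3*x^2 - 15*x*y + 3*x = 3*x^2 + x*(3 - 15*y)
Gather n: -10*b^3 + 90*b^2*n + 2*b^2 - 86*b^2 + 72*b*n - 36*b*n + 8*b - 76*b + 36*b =-10*b^3 - 84*b^2 - 32*b + n*(90*b^2 + 36*b)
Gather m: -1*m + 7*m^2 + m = 7*m^2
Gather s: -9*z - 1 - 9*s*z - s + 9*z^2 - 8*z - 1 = s*(-9*z - 1) + 9*z^2 - 17*z - 2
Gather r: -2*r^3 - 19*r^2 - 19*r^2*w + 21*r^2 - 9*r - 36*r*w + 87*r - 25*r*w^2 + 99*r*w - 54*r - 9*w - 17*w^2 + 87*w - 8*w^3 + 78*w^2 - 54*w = -2*r^3 + r^2*(2 - 19*w) + r*(-25*w^2 + 63*w + 24) - 8*w^3 + 61*w^2 + 24*w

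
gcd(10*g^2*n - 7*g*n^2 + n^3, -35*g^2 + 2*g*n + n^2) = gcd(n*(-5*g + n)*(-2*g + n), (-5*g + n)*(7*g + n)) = 5*g - n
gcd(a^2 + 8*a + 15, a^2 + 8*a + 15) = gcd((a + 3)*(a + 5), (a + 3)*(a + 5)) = a^2 + 8*a + 15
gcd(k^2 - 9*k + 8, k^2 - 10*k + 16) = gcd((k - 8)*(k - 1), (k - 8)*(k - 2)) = k - 8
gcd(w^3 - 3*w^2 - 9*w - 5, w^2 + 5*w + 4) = w + 1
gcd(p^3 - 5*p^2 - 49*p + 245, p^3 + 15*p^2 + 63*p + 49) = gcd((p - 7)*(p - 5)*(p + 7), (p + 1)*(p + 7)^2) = p + 7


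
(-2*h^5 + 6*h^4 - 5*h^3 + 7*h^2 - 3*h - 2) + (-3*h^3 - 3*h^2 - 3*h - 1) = -2*h^5 + 6*h^4 - 8*h^3 + 4*h^2 - 6*h - 3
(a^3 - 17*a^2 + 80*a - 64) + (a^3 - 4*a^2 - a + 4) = 2*a^3 - 21*a^2 + 79*a - 60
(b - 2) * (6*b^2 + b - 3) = 6*b^3 - 11*b^2 - 5*b + 6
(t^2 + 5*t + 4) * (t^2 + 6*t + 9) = t^4 + 11*t^3 + 43*t^2 + 69*t + 36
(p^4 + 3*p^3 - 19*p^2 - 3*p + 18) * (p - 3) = p^5 - 28*p^3 + 54*p^2 + 27*p - 54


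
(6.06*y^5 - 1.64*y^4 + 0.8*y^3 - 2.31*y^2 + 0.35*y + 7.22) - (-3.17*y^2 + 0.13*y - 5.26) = 6.06*y^5 - 1.64*y^4 + 0.8*y^3 + 0.86*y^2 + 0.22*y + 12.48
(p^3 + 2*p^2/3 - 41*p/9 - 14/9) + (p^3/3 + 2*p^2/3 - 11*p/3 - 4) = 4*p^3/3 + 4*p^2/3 - 74*p/9 - 50/9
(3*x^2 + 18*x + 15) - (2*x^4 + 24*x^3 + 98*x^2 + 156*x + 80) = -2*x^4 - 24*x^3 - 95*x^2 - 138*x - 65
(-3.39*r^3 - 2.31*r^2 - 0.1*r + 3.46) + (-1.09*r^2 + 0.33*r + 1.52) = -3.39*r^3 - 3.4*r^2 + 0.23*r + 4.98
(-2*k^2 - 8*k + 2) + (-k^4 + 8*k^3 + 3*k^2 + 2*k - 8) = -k^4 + 8*k^3 + k^2 - 6*k - 6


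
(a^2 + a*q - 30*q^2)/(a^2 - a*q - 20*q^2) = (a + 6*q)/(a + 4*q)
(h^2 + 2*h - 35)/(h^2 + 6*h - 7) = (h - 5)/(h - 1)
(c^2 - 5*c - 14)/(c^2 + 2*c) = (c - 7)/c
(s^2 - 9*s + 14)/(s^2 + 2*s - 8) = (s - 7)/(s + 4)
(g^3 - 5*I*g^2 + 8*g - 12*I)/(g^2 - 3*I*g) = (g^3 - 5*I*g^2 + 8*g - 12*I)/(g*(g - 3*I))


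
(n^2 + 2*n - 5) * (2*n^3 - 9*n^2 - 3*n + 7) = 2*n^5 - 5*n^4 - 31*n^3 + 46*n^2 + 29*n - 35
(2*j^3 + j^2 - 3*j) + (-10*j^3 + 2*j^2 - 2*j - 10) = -8*j^3 + 3*j^2 - 5*j - 10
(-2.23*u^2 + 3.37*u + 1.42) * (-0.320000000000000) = 0.7136*u^2 - 1.0784*u - 0.4544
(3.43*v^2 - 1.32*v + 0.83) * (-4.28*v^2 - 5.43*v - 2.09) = -14.6804*v^4 - 12.9753*v^3 - 3.5535*v^2 - 1.7481*v - 1.7347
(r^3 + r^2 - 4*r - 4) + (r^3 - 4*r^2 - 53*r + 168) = 2*r^3 - 3*r^2 - 57*r + 164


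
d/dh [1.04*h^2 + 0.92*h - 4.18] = 2.08*h + 0.92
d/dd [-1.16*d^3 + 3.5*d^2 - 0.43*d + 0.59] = -3.48*d^2 + 7.0*d - 0.43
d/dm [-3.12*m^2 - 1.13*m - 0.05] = -6.24*m - 1.13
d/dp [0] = 0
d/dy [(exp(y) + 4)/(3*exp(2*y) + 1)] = (-6*(exp(y) + 4)*exp(y) + 3*exp(2*y) + 1)*exp(y)/(3*exp(2*y) + 1)^2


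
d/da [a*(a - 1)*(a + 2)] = 3*a^2 + 2*a - 2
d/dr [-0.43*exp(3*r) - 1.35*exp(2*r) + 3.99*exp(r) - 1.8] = (-1.29*exp(2*r) - 2.7*exp(r) + 3.99)*exp(r)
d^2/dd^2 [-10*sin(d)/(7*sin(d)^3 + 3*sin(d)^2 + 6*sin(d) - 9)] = 10*(196*sin(d)^7 + 231*sin(d)^6 - 381*sin(d)^5 + 423*sin(d)^4 - 1215*sin(d)^2/2 + 45*sin(d) - 21*sin(3*d)^2/2 - 69*sin(3*d)/2 - 9*sin(5*d)/2 - 108)/(7*sin(d)^3 + 3*sin(d)^2 + 6*sin(d) - 9)^3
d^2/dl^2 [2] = 0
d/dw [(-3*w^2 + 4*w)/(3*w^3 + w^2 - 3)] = (w^2*(3*w - 4)*(9*w + 2) + 2*(2 - 3*w)*(3*w^3 + w^2 - 3))/(3*w^3 + w^2 - 3)^2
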